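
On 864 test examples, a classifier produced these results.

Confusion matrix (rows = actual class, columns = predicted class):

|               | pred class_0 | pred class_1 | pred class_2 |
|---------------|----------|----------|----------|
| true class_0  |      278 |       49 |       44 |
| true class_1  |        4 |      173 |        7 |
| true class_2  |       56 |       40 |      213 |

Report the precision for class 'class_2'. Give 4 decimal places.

0.8068

One-vs-rest for 'class_2': TP = diagonal; FP = other classes predicted 'class_2'; FN = 'class_2' predicted as other.
precision = TP/(TP+FP).
class_2: TP=213, FP=44+7=51 → 213/264 = 0.80682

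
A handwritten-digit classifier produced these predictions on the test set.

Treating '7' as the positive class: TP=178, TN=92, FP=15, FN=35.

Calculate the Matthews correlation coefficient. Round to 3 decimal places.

0.671

MCC = (TP·TN − FP·FN) / √((TP+FP)(TP+FN)(TN+FP)(TN+FN))
Numerator = 178·92 − 15·35 = 15851
Denominator = √(193·213·107·127) = √558630201 = 23635.3591
MCC = 15851 / 23635.3591 = 0.671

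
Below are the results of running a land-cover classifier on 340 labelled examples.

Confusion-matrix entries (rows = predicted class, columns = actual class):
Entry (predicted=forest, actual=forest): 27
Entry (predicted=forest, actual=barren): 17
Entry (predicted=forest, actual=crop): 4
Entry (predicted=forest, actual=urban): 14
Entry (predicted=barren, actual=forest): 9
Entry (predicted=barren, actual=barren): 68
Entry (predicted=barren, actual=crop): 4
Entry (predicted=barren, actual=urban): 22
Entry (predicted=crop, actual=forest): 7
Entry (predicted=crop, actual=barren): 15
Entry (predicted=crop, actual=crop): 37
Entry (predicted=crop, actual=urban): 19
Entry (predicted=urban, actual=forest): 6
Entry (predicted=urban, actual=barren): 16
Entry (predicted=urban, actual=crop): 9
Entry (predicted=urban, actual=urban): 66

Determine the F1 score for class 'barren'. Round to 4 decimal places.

0.6210

Take TP from the diagonal, FP from the rest of the 'barren' prediction marginal, FN from the rest of the 'barren' actual marginal.
F1 score = 2·TP/(2·TP+FP+FN).
barren: TP=68, FP=9+4+22=35, FN=17+15+16=48 → 136/219 = 0.62100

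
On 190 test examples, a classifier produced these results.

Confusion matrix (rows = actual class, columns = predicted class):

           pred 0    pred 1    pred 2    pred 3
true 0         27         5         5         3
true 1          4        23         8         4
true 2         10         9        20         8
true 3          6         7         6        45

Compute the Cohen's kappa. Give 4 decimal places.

Observed agreement pₒ = trace/N = 115/190 = 0.60526
Expected agreement pₑ = Σ (rowᵢ·colᵢ)/N² = (40·47 + 39·44 + 47·39 + 64·60)/190² = 0.25676
κ = (pₒ − pₑ)/(1 − pₑ) = (0.60526 − 0.25676)/(1 − 0.25676) = 0.4689

0.4689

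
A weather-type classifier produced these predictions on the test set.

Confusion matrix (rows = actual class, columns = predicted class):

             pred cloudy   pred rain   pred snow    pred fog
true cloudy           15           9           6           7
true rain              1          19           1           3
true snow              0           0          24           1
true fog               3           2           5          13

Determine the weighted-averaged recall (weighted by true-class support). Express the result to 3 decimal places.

0.651

Per-class recall (TP/(TP+FN)):
  cloudy: TP=15, FN=9+6+7=22 → 15/37 = 0.4054
  rain: TP=19, FN=1+1+3=5 → 19/24 = 0.7917
  snow: TP=24, FN=0+0+1=1 → 24/25 = 0.9600
  fog: TP=13, FN=3+2+5=10 → 13/23 = 0.5652
Weighted-recall = Σ (supportᵢ/N)·recallᵢ with N=109: (37/109)·0.4054 + (24/109)·0.7917 + (25/109)·0.9600 + (23/109)·0.5652 = 0.651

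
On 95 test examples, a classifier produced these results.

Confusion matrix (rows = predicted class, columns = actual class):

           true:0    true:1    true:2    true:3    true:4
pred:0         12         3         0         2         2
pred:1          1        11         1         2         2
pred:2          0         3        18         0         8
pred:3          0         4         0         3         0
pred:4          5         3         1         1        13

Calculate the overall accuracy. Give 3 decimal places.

0.600

Accuracy = trace / total = (12+11+18+3+13=57) / 95 = 57/95 = 0.600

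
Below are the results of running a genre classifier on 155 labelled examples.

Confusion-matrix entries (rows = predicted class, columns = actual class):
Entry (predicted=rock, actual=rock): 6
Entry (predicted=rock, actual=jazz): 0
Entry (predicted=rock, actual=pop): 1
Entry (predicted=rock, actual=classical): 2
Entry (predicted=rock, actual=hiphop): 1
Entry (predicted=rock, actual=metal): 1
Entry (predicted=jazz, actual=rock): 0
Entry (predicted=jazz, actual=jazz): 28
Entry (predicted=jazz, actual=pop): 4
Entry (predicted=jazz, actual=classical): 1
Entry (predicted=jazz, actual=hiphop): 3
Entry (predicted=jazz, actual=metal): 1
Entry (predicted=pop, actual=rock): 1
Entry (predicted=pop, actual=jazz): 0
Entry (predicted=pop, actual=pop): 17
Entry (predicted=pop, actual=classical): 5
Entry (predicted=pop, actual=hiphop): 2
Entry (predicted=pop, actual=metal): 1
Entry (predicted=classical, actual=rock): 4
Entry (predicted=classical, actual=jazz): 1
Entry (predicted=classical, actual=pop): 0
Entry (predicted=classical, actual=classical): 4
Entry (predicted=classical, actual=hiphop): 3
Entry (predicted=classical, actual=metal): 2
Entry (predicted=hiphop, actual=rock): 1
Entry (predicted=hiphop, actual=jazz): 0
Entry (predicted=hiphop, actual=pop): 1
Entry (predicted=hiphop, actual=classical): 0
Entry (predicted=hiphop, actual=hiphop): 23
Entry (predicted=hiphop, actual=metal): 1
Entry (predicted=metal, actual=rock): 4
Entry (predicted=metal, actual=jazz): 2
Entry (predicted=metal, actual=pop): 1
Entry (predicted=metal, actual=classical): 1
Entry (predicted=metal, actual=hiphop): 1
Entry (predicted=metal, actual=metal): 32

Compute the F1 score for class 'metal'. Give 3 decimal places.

One-vs-rest for 'metal': TP = diagonal; FP = other classes predicted 'metal'; FN = 'metal' predicted as other.
F1 score = 2·TP/(2·TP+FP+FN).
metal: TP=32, FP=4+2+1+1+1=9, FN=1+1+1+2+1=6 → 64/79 = 0.8101

0.810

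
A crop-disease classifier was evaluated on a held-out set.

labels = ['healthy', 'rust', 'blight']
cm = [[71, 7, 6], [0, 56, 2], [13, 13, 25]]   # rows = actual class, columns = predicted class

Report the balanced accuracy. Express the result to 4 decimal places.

0.7670

Balanced accuracy = mean of per-class recall.
  healthy: recall = 71/84 = 0.84524
  rust: recall = 56/58 = 0.96552
  blight: recall = 25/51 = 0.49020
Mean = (0.84524 + 0.96552 + 0.49020) / 3 = 0.7670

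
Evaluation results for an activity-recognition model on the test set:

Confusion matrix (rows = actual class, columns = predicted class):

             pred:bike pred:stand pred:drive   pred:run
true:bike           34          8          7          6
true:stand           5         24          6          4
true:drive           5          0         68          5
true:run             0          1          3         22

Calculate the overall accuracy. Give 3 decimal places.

0.747

Accuracy = trace / total = (34+24+68+22=148) / 198 = 148/198 = 0.747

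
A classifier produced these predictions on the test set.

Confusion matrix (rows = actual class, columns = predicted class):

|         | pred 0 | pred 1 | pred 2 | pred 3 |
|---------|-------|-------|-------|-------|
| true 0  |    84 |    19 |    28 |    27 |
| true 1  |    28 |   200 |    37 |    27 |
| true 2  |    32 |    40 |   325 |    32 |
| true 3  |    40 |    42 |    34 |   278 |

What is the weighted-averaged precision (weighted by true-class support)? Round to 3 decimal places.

0.704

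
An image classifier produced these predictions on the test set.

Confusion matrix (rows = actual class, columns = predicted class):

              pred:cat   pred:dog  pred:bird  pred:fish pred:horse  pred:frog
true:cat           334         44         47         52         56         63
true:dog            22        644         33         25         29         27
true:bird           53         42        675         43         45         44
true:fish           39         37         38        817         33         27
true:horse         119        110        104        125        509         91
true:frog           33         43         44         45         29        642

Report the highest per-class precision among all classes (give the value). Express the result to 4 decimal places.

Per-class precision (TP/(TP+FP)):
  cat: TP=334, FP=22+53+39+119+33=266 → 334/600 = 0.55667
  dog: TP=644, FP=44+42+37+110+43=276 → 644/920 = 0.70000
  bird: TP=675, FP=47+33+38+104+44=266 → 675/941 = 0.71732
  fish: TP=817, FP=52+25+43+125+45=290 → 817/1107 = 0.73803
  horse: TP=509, FP=56+29+45+33+29=192 → 509/701 = 0.72611
  frog: TP=642, FP=63+27+44+27+91=252 → 642/894 = 0.71812
Highest is class 'fish' with precision = 0.7380.

0.7380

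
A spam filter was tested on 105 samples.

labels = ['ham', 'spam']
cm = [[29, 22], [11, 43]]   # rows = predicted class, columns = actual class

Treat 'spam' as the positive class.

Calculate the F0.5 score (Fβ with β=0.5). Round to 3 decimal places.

0.765

Fβ = (1+β²)·TP / ((1+β²)·TP + β²·FN + FP), with β²=1/4
= 1.25·43 / (1.25·43 + 0.25·22 + 11) = 0.765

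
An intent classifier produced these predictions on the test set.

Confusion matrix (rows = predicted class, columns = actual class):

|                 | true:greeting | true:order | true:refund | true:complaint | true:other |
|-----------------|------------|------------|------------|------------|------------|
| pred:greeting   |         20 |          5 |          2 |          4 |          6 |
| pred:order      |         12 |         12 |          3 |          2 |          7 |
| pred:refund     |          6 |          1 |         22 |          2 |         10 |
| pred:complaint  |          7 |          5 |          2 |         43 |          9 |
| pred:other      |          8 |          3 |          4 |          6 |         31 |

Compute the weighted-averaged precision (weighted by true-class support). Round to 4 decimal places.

Per-class precision (TP/(TP+FP)):
  greeting: TP=20, FP=5+2+4+6=17 → 20/37 = 0.54054
  order: TP=12, FP=12+3+2+7=24 → 12/36 = 0.33333
  refund: TP=22, FP=6+1+2+10=19 → 22/41 = 0.53659
  complaint: TP=43, FP=7+5+2+9=23 → 43/66 = 0.65152
  other: TP=31, FP=8+3+4+6=21 → 31/52 = 0.59615
Weighted-precision = Σ (supportᵢ/N)·precisionᵢ with N=232: (53/232)·0.54054 + (26/232)·0.33333 + (33/232)·0.53659 + (57/232)·0.65152 + (63/232)·0.59615 = 0.5591

0.5591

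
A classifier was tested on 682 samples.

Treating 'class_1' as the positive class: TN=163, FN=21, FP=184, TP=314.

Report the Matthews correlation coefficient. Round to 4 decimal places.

0.4585

MCC = (TP·TN − FP·FN) / √((TP+FP)(TP+FN)(TN+FP)(TN+FN))
Numerator = 314·163 − 184·21 = 47318
Denominator = √(498·335·347·184) = √10651761840 = 103207.3730
MCC = 47318 / 103207.3730 = 0.4585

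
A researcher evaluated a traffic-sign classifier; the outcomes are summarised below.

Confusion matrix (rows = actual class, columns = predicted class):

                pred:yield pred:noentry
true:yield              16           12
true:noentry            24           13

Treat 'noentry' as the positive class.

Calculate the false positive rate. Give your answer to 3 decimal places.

FPR = FP/(FP+TN) = 12/(12+16) = 0.429

0.429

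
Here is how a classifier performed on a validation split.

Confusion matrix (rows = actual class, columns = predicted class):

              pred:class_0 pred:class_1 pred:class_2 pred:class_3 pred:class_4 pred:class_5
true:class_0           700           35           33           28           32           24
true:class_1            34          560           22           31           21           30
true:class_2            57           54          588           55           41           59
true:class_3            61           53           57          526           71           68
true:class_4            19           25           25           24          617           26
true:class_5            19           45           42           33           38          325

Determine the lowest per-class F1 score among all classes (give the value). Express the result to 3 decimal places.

Per-class F1 score (2·TP/(2·TP+FP+FN)):
  class_0: TP=700, FP=34+57+61+19+19=190, FN=35+33+28+32+24=152 → 1400/1742 = 0.8037
  class_1: TP=560, FP=35+54+53+25+45=212, FN=34+22+31+21+30=138 → 1120/1470 = 0.7619
  class_2: TP=588, FP=33+22+57+25+42=179, FN=57+54+55+41+59=266 → 1176/1621 = 0.7255
  class_3: TP=526, FP=28+31+55+24+33=171, FN=61+53+57+71+68=310 → 1052/1533 = 0.6862
  class_4: TP=617, FP=32+21+41+71+38=203, FN=19+25+25+24+26=119 → 1234/1556 = 0.7931
  class_5: TP=325, FP=24+30+59+68+26=207, FN=19+45+42+33+38=177 → 650/1034 = 0.6286
Lowest is class 'class_5' with F1 score = 0.629.

0.629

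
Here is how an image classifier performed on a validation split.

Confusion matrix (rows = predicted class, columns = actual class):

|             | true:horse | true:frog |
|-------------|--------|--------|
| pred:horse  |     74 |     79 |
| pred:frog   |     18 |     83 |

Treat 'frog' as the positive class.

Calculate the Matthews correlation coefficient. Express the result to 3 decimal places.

0.311

MCC = (TP·TN − FP·FN) / √((TP+FP)(TP+FN)(TN+FP)(TN+FN))
Numerator = 83·74 − 18·79 = 4720
Denominator = √(101·162·92·153) = √230311512 = 15176.0177
MCC = 4720 / 15176.0177 = 0.311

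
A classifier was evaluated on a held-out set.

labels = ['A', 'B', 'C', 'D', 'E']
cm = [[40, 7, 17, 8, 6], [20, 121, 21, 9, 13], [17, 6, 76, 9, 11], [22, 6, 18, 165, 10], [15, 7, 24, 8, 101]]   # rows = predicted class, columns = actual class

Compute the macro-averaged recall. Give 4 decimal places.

0.6413

Per-class recall (TP/(TP+FN)):
  A: TP=40, FN=20+17+22+15=74 → 40/114 = 0.35088
  B: TP=121, FN=7+6+6+7=26 → 121/147 = 0.82313
  C: TP=76, FN=17+21+18+24=80 → 76/156 = 0.48718
  D: TP=165, FN=8+9+9+8=34 → 165/199 = 0.82915
  E: TP=101, FN=6+13+11+10=40 → 101/141 = 0.71631
Macro-recall = mean = (0.35088 + 0.82313 + 0.48718 + 0.82915 + 0.71631) / 5 = 0.6413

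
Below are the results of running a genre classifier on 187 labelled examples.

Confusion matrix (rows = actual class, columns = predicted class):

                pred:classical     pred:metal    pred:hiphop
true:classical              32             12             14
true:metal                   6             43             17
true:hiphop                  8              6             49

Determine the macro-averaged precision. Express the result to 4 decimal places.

0.6710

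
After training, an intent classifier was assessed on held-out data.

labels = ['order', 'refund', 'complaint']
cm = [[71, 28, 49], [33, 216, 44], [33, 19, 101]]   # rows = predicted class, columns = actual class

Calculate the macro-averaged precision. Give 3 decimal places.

Per-class precision (TP/(TP+FP)):
  order: TP=71, FP=28+49=77 → 71/148 = 0.4797
  refund: TP=216, FP=33+44=77 → 216/293 = 0.7372
  complaint: TP=101, FP=33+19=52 → 101/153 = 0.6601
Macro-precision = mean = (0.4797 + 0.7372 + 0.6601) / 3 = 0.626

0.626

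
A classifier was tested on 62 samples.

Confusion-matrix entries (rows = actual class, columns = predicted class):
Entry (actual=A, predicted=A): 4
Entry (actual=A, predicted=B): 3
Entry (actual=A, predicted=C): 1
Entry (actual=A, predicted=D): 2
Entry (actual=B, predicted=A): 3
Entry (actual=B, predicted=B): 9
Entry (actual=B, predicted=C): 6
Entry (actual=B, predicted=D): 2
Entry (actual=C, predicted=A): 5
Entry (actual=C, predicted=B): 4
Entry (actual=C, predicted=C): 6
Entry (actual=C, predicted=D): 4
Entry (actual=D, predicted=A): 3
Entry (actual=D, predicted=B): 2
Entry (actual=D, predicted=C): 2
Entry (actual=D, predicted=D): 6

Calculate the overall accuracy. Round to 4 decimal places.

Accuracy = trace / total = (4+9+6+6=25) / 62 = 25/62 = 0.4032

0.4032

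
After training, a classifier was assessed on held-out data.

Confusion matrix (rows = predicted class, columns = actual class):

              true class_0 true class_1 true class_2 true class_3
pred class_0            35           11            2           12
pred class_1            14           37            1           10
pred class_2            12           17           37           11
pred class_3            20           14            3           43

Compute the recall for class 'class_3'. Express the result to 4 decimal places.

0.5658

Take TP from the diagonal, FP from the rest of the 'class_3' prediction marginal, FN from the rest of the 'class_3' actual marginal.
recall = TP/(TP+FN).
class_3: TP=43, FN=12+10+11=33 → 43/76 = 0.56579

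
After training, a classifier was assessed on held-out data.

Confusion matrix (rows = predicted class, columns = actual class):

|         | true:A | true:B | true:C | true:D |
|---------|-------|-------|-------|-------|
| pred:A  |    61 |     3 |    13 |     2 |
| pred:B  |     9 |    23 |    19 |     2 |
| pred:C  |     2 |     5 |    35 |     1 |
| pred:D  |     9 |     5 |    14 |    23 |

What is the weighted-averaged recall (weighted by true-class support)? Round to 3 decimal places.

0.628

Per-class recall (TP/(TP+FN)):
  A: TP=61, FN=9+2+9=20 → 61/81 = 0.7531
  B: TP=23, FN=3+5+5=13 → 23/36 = 0.6389
  C: TP=35, FN=13+19+14=46 → 35/81 = 0.4321
  D: TP=23, FN=2+2+1=5 → 23/28 = 0.8214
Weighted-recall = Σ (supportᵢ/N)·recallᵢ with N=226: (81/226)·0.7531 + (36/226)·0.6389 + (81/226)·0.4321 + (28/226)·0.8214 = 0.628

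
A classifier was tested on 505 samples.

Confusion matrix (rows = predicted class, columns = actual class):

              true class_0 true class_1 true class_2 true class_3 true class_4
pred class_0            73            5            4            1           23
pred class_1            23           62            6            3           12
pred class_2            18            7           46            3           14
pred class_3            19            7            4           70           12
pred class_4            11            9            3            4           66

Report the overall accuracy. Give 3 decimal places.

Accuracy = trace / total = (73+62+46+70+66=317) / 505 = 317/505 = 0.628

0.628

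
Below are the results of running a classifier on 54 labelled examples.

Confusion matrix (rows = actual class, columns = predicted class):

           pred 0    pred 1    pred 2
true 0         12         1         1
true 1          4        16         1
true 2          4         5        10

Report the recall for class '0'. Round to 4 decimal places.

Take TP from the diagonal, FP from the rest of the '0' prediction marginal, FN from the rest of the '0' actual marginal.
recall = TP/(TP+FN).
0: TP=12, FN=1+1=2 → 12/14 = 0.85714

0.8571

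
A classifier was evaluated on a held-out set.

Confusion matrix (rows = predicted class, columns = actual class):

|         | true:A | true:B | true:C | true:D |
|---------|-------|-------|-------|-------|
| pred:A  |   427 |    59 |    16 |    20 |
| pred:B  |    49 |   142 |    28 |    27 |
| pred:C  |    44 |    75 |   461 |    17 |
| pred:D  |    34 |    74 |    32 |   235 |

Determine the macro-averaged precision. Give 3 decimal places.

0.699

Per-class precision (TP/(TP+FP)):
  A: TP=427, FP=59+16+20=95 → 427/522 = 0.8180
  B: TP=142, FP=49+28+27=104 → 142/246 = 0.5772
  C: TP=461, FP=44+75+17=136 → 461/597 = 0.7722
  D: TP=235, FP=34+74+32=140 → 235/375 = 0.6267
Macro-precision = mean = (0.8180 + 0.5772 + 0.7722 + 0.6267) / 4 = 0.699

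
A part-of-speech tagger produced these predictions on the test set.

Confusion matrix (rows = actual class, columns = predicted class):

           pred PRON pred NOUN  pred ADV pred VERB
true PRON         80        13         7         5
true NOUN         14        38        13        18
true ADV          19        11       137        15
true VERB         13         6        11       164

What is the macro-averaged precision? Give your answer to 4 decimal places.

0.7053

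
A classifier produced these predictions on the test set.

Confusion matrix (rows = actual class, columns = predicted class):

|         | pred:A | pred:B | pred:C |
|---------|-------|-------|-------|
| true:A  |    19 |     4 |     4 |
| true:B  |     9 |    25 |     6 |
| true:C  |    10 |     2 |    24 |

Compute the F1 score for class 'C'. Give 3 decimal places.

0.686

Treat 'C' as positive and all other classes as negative.
F1 score = 2·TP/(2·TP+FP+FN).
C: TP=24, FP=4+6=10, FN=10+2=12 → 48/70 = 0.6857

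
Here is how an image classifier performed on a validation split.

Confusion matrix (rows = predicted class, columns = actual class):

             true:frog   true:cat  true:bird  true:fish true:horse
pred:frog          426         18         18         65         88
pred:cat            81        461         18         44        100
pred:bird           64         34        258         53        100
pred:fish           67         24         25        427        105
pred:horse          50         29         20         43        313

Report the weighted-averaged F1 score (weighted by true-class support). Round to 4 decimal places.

0.6378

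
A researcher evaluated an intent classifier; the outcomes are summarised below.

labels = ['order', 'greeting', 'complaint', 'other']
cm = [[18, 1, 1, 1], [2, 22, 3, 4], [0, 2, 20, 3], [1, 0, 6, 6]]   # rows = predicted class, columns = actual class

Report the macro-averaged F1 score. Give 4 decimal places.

0.7036

Per-class F1 score (2·TP/(2·TP+FP+FN)):
  order: TP=18, FP=1+1+1=3, FN=2+0+1=3 → 36/42 = 0.85714
  greeting: TP=22, FP=2+3+4=9, FN=1+2+0=3 → 44/56 = 0.78571
  complaint: TP=20, FP=0+2+3=5, FN=1+3+6=10 → 40/55 = 0.72727
  other: TP=6, FP=1+0+6=7, FN=1+4+3=8 → 12/27 = 0.44444
Macro-F1 score = mean = (0.85714 + 0.78571 + 0.72727 + 0.44444) / 4 = 0.7036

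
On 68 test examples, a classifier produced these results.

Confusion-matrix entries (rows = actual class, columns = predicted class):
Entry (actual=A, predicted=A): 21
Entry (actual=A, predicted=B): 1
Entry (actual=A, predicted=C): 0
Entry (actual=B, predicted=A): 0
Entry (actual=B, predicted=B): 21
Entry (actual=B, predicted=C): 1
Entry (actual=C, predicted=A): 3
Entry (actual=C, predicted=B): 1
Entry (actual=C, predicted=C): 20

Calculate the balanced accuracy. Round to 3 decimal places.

Balanced accuracy = mean of per-class recall.
  A: recall = 21/22 = 0.9545
  B: recall = 21/22 = 0.9545
  C: recall = 20/24 = 0.8333
Mean = (0.9545 + 0.9545 + 0.8333) / 3 = 0.914

0.914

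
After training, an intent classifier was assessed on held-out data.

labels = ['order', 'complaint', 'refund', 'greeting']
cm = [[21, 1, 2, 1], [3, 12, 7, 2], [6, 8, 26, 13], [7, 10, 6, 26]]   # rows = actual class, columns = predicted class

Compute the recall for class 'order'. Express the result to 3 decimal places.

0.840

recall = TP/(TP+FN).
order: TP=21, FN=1+2+1=4 → 21/25 = 0.8400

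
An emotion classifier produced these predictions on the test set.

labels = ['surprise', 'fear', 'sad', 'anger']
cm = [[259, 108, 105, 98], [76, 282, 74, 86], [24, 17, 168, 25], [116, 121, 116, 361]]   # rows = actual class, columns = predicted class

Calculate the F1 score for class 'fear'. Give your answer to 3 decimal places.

F1 score = 2·TP/(2·TP+FP+FN).
fear: TP=282, FP=108+17+121=246, FN=76+74+86=236 → 564/1046 = 0.5392

0.539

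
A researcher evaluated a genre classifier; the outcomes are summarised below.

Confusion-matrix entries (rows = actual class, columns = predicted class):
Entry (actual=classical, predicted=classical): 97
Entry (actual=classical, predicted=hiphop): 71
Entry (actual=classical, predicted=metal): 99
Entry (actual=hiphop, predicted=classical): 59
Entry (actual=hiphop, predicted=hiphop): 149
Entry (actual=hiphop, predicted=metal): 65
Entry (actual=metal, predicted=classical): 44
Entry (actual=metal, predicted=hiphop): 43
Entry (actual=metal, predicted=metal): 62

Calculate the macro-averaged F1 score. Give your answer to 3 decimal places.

Per-class F1 score (2·TP/(2·TP+FP+FN)):
  classical: TP=97, FP=59+44=103, FN=71+99=170 → 194/467 = 0.4154
  hiphop: TP=149, FP=71+43=114, FN=59+65=124 → 298/536 = 0.5560
  metal: TP=62, FP=99+65=164, FN=44+43=87 → 124/375 = 0.3307
Macro-F1 score = mean = (0.4154 + 0.5560 + 0.3307) / 3 = 0.434

0.434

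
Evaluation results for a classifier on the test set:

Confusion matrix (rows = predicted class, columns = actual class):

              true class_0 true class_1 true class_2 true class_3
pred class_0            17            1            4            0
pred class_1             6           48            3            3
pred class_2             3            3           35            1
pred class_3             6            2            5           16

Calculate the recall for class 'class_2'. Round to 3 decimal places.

0.745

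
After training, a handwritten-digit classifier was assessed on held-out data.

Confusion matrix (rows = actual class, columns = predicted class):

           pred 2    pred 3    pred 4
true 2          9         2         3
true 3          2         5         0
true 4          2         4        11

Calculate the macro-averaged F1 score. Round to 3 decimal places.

0.644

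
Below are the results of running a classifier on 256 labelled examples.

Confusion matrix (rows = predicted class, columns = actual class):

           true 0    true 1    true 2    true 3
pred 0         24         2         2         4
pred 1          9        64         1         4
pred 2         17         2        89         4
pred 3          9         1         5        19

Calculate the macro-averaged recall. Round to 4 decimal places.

0.7162

Per-class recall (TP/(TP+FN)):
  0: TP=24, FN=9+17+9=35 → 24/59 = 0.40678
  1: TP=64, FN=2+2+1=5 → 64/69 = 0.92754
  2: TP=89, FN=2+1+5=8 → 89/97 = 0.91753
  3: TP=19, FN=4+4+4=12 → 19/31 = 0.61290
Macro-recall = mean = (0.40678 + 0.92754 + 0.91753 + 0.61290) / 4 = 0.7162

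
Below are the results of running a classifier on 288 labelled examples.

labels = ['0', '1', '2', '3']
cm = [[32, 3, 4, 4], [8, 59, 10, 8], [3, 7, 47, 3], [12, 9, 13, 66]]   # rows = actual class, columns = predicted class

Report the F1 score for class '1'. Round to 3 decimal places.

0.724

Treat '1' as positive and all other classes as negative.
F1 score = 2·TP/(2·TP+FP+FN).
1: TP=59, FP=3+7+9=19, FN=8+10+8=26 → 118/163 = 0.7239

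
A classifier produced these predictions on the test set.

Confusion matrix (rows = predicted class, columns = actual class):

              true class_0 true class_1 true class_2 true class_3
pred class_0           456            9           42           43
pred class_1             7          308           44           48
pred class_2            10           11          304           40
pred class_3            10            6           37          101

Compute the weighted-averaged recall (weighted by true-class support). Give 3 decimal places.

0.792

Per-class recall (TP/(TP+FN)):
  class_0: TP=456, FN=7+10+10=27 → 456/483 = 0.9441
  class_1: TP=308, FN=9+11+6=26 → 308/334 = 0.9222
  class_2: TP=304, FN=42+44+37=123 → 304/427 = 0.7119
  class_3: TP=101, FN=43+48+40=131 → 101/232 = 0.4353
Weighted-recall = Σ (supportᵢ/N)·recallᵢ with N=1476: (483/1476)·0.9441 + (334/1476)·0.9222 + (427/1476)·0.7119 + (232/1476)·0.4353 = 0.792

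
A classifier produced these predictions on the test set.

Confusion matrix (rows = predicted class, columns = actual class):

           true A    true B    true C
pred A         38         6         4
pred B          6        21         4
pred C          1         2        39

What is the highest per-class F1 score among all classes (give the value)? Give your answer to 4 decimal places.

0.8764

Per-class F1 score (2·TP/(2·TP+FP+FN)):
  A: TP=38, FP=6+4=10, FN=6+1=7 → 76/93 = 0.81720
  B: TP=21, FP=6+4=10, FN=6+2=8 → 42/60 = 0.70000
  C: TP=39, FP=1+2=3, FN=4+4=8 → 78/89 = 0.87640
Highest is class 'C' with F1 score = 0.8764.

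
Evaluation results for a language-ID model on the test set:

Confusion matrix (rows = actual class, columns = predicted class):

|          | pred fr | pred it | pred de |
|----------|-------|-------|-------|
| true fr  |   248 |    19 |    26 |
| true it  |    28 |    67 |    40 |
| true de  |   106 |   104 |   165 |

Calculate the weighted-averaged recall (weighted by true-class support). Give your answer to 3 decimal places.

0.598

Per-class recall (TP/(TP+FN)):
  fr: TP=248, FN=19+26=45 → 248/293 = 0.8464
  it: TP=67, FN=28+40=68 → 67/135 = 0.4963
  de: TP=165, FN=106+104=210 → 165/375 = 0.4400
Weighted-recall = Σ (supportᵢ/N)·recallᵢ with N=803: (293/803)·0.8464 + (135/803)·0.4963 + (375/803)·0.4400 = 0.598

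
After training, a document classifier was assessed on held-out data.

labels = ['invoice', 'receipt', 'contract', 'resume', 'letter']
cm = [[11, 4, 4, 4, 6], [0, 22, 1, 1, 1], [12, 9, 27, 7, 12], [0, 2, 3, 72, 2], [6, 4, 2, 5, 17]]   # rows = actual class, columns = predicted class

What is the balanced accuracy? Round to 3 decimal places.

Balanced accuracy = mean of per-class recall.
  invoice: recall = 11/29 = 0.3793
  receipt: recall = 22/25 = 0.8800
  contract: recall = 27/67 = 0.4030
  resume: recall = 72/79 = 0.9114
  letter: recall = 17/34 = 0.5000
Mean = (0.3793 + 0.8800 + 0.4030 + 0.9114 + 0.5000) / 5 = 0.615

0.615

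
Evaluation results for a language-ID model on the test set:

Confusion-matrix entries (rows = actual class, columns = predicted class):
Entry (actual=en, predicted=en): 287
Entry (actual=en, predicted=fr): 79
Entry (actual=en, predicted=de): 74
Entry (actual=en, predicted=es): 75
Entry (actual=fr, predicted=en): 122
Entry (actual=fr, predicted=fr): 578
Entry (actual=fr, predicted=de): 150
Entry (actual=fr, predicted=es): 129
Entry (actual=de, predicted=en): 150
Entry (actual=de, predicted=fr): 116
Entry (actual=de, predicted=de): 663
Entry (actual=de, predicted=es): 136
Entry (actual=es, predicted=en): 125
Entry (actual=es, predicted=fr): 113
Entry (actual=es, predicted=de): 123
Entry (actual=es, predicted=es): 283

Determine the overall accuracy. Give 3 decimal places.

0.565

Accuracy = trace / total = (287+578+663+283=1811) / 3203 = 1811/3203 = 0.565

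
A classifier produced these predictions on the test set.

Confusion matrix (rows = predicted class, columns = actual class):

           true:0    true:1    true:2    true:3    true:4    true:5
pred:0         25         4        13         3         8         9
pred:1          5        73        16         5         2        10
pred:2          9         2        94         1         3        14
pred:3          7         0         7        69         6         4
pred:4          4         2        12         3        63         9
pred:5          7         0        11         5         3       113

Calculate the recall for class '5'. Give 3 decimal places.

0.711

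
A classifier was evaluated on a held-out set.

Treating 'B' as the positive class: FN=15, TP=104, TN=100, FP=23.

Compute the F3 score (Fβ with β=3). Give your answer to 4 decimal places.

0.8681

Fβ = (1+β²)·TP / ((1+β²)·TP + β²·FN + FP), with β²=9
= 10·104 / (10·104 + 9·15 + 23) = 0.8681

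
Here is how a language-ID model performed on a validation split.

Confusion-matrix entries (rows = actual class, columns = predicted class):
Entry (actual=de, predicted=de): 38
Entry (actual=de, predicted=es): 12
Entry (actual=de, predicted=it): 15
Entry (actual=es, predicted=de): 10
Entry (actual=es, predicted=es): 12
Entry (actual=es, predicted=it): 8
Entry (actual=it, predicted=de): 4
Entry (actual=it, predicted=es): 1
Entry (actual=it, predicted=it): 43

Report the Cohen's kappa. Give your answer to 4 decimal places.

0.4563

Observed agreement pₒ = trace/N = 93/143 = 0.65035
Expected agreement pₑ = Σ (rowᵢ·colᵢ)/N² = (65·52 + 30·25 + 48·66)/143² = 0.35689
κ = (pₒ − pₑ)/(1 − pₑ) = (0.65035 − 0.35689)/(1 − 0.35689) = 0.4563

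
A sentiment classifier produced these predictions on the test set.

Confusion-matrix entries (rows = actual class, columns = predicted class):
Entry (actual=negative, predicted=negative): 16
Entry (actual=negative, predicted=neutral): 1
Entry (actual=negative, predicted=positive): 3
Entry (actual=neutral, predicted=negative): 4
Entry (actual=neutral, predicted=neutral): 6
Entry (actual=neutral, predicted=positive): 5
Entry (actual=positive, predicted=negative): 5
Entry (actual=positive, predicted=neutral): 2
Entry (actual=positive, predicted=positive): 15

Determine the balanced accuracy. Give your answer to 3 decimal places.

Balanced accuracy = mean of per-class recall.
  negative: recall = 16/20 = 0.8000
  neutral: recall = 6/15 = 0.4000
  positive: recall = 15/22 = 0.6818
Mean = (0.8000 + 0.4000 + 0.6818) / 3 = 0.627

0.627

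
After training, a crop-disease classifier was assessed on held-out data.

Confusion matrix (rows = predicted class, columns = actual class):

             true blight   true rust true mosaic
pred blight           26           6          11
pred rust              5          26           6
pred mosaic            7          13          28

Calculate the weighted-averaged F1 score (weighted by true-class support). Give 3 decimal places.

Per-class F1 score (2·TP/(2·TP+FP+FN)):
  blight: TP=26, FP=6+11=17, FN=5+7=12 → 52/81 = 0.6420
  rust: TP=26, FP=5+6=11, FN=6+13=19 → 52/82 = 0.6341
  mosaic: TP=28, FP=7+13=20, FN=11+6=17 → 56/93 = 0.6022
Weighted-F1 score = Σ (supportᵢ/N)·F1 scoreᵢ with N=128: (38/128)·0.6420 + (45/128)·0.6341 + (45/128)·0.6022 = 0.625

0.625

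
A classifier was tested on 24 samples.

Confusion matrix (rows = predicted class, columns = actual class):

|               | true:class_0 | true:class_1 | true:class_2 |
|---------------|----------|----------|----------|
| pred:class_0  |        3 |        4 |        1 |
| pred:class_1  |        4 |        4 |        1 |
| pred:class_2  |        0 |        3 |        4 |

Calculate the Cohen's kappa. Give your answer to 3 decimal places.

0.177

Observed agreement pₒ = trace/N = 11/24 = 0.4583
Expected agreement pₑ = Σ (rowᵢ·colᵢ)/N² = (7·8 + 11·9 + 6·7)/24² = 0.3420
κ = (pₒ − pₑ)/(1 − pₑ) = (0.4583 − 0.3420)/(1 − 0.3420) = 0.177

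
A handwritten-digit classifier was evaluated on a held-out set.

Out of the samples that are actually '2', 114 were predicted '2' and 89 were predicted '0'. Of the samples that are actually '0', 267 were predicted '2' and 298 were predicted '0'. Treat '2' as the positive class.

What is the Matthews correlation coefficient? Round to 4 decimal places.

MCC = (TP·TN − FP·FN) / √((TP+FP)(TP+FN)(TN+FP)(TN+FN))
Numerator = 114·298 − 267·89 = 10209
Denominator = √(381·203·565·387) = √16911433665 = 130043.9682
MCC = 10209 / 130043.9682 = 0.0785

0.0785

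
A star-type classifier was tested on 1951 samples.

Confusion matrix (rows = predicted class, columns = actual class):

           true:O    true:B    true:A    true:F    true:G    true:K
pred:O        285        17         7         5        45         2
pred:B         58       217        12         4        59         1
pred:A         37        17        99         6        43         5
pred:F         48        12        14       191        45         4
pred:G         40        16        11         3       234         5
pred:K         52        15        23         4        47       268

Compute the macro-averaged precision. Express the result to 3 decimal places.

0.651

Per-class precision (TP/(TP+FP)):
  O: TP=285, FP=17+7+5+45+2=76 → 285/361 = 0.7895
  B: TP=217, FP=58+12+4+59+1=134 → 217/351 = 0.6182
  A: TP=99, FP=37+17+6+43+5=108 → 99/207 = 0.4783
  F: TP=191, FP=48+12+14+45+4=123 → 191/314 = 0.6083
  G: TP=234, FP=40+16+11+3+5=75 → 234/309 = 0.7573
  K: TP=268, FP=52+15+23+4+47=141 → 268/409 = 0.6553
Macro-precision = mean = (0.7895 + 0.6182 + 0.4783 + 0.6083 + 0.7573 + 0.6553) / 6 = 0.651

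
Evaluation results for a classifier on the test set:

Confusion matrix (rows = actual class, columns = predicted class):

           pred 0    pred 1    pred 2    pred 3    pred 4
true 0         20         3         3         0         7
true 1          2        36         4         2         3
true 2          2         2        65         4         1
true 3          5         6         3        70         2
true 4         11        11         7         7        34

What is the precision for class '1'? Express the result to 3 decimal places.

0.621

One-vs-rest for '1': TP = diagonal; FP = other classes predicted '1'; FN = '1' predicted as other.
precision = TP/(TP+FP).
1: TP=36, FP=3+2+6+11=22 → 36/58 = 0.6207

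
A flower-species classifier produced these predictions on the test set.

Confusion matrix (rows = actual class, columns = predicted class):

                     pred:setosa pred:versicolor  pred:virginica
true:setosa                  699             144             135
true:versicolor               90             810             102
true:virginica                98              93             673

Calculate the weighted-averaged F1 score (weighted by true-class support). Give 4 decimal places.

0.7668

Per-class F1 score (2·TP/(2·TP+FP+FN)):
  setosa: TP=699, FP=90+98=188, FN=144+135=279 → 1398/1865 = 0.74960
  versicolor: TP=810, FP=144+93=237, FN=90+102=192 → 1620/2049 = 0.79063
  virginica: TP=673, FP=135+102=237, FN=98+93=191 → 1346/1774 = 0.75874
Weighted-F1 score = Σ (supportᵢ/N)·F1 scoreᵢ with N=2844: (978/2844)·0.74960 + (1002/2844)·0.79063 + (864/2844)·0.75874 = 0.7668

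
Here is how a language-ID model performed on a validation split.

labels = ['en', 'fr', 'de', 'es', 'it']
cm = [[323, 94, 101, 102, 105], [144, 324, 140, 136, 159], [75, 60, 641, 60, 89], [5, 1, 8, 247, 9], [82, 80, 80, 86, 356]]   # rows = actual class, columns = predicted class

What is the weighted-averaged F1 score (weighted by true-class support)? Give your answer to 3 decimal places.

0.532

Per-class F1 score (2·TP/(2·TP+FP+FN)):
  en: TP=323, FP=144+75+5+82=306, FN=94+101+102+105=402 → 646/1354 = 0.4771
  fr: TP=324, FP=94+60+1+80=235, FN=144+140+136+159=579 → 648/1462 = 0.4432
  de: TP=641, FP=101+140+8+80=329, FN=75+60+60+89=284 → 1282/1895 = 0.6765
  es: TP=247, FP=102+136+60+86=384, FN=5+1+8+9=23 → 494/901 = 0.5483
  it: TP=356, FP=105+159+89+9=362, FN=82+80+80+86=328 → 712/1402 = 0.5078
Weighted-F1 score = Σ (supportᵢ/N)·F1 scoreᵢ with N=3507: (725/3507)·0.4771 + (903/3507)·0.4432 + (925/3507)·0.6765 + (270/3507)·0.5483 + (684/3507)·0.5078 = 0.532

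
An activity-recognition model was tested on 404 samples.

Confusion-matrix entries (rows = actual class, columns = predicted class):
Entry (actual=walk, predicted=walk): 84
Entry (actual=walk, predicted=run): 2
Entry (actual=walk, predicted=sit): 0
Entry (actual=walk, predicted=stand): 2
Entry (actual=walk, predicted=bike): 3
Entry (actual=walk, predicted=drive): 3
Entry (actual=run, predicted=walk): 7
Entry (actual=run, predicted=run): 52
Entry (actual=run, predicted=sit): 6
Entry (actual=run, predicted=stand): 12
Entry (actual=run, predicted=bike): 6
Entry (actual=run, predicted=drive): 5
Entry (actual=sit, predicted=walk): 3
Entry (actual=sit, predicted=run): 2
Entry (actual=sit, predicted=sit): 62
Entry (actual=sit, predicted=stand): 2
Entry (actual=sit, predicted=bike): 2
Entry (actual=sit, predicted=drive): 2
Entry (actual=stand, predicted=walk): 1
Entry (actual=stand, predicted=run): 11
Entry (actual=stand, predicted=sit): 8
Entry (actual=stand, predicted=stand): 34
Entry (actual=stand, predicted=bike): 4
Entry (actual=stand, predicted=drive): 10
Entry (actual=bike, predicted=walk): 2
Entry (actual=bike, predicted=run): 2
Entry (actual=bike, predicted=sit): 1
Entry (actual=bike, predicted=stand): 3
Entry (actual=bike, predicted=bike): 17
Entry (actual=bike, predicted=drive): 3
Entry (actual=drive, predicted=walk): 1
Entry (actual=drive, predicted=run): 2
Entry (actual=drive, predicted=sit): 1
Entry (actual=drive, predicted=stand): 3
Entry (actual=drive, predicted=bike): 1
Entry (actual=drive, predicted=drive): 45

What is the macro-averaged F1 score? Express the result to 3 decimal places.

0.700

Per-class F1 score (2·TP/(2·TP+FP+FN)):
  walk: TP=84, FP=7+3+1+2+1=14, FN=2+0+2+3+3=10 → 168/192 = 0.8750
  run: TP=52, FP=2+2+11+2+2=19, FN=7+6+12+6+5=36 → 104/159 = 0.6541
  sit: TP=62, FP=0+6+8+1+1=16, FN=3+2+2+2+2=11 → 124/151 = 0.8212
  stand: TP=34, FP=2+12+2+3+3=22, FN=1+11+8+4+10=34 → 68/124 = 0.5484
  bike: TP=17, FP=3+6+2+4+1=16, FN=2+2+1+3+3=11 → 34/61 = 0.5574
  drive: TP=45, FP=3+5+2+10+3=23, FN=1+2+1+3+1=8 → 90/121 = 0.7438
Macro-F1 score = mean = (0.8750 + 0.6541 + 0.8212 + 0.5484 + 0.5574 + 0.7438) / 6 = 0.700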